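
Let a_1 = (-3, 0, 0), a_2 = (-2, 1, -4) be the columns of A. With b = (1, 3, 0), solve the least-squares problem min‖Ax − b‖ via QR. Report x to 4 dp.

x = (-0.4510, 0.1765)

a_1 = (-3, 0, 0); ‖a_1‖ = 3.0000, so e_1 = (-1.0000, 0.0000, 0.0000).
e_1·a_2 = (-1.0000)·(-2) + 0.0000·1 + 0.0000·(-4) = 2.0000.
u_2 = a_2 − 2.0000·e_1 = (0.0000, 1.0000, -4.0000).
‖u_2‖ = 4.1231, so e_2 = (0.0000, 0.2425, -0.9701).
Qᵀb = (-1.0000, 0.7276).
Back-substitute: x_2 = 0.7276/4.1231 = 0.1765.
x_1 = (-1.0000 − 2.0000·0.1765)/3.0000 = -0.4510.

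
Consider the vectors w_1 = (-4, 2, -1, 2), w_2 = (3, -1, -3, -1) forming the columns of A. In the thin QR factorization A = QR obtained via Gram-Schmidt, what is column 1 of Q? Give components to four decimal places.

w_1 = (-4, 2, -1, 2); ‖w_1‖ = 5.0000, so e_1 = (-0.8000, 0.4000, -0.2000, 0.4000).

e_1 = (-0.8000, 0.4000, -0.2000, 0.4000)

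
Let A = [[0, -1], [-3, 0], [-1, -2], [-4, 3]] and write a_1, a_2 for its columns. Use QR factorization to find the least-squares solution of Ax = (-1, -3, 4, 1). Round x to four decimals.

x = (-0.0985, -0.3561)

a_1 = (0, -3, -1, -4); ‖a_1‖ = 5.0990, so e_1 = (0.0000, -0.5883, -0.1961, -0.7845).
e_1·a_2 = 0.0000·(-1) + (-0.5883)·0 + (-0.1961)·(-2) + (-0.7845)·3 = -1.9612.
u_2 = a_2 + 1.9612·e_1 = (-1.0000, -1.1538, -2.3846, 1.4615).
‖u_2‖ = 3.1865, so e_2 = (-0.3138, -0.3621, -0.7483, 0.4587).
Qᵀb = (0.1961, -1.1346).
Back-substitute: x_2 = -1.1346/3.1865 = -0.3561.
x_1 = (0.1961 + 1.9612·(-0.3561))/5.0990 = -0.0985.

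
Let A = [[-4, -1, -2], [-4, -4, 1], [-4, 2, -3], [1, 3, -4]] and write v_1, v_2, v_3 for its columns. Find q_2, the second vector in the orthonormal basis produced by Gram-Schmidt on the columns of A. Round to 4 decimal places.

v_1 = (-4, -4, -4, 1); ‖v_1‖ = 7.0000, so q_1 = (-0.5714, -0.5714, -0.5714, 0.1429).
q_1·v_2 = (-0.5714)·(-1) + (-0.5714)·(-4) + (-0.5714)·2 + 0.1429·3 = 2.1429.
u_2 = v_2 − 2.1429·q_1 = (0.2245, -2.7755, 3.2245, 2.6939).
‖u_2‖ = 5.0407, so q_2 = (0.0445, -0.5506, 0.6397, 0.5344).

q_2 = (0.0445, -0.5506, 0.6397, 0.5344)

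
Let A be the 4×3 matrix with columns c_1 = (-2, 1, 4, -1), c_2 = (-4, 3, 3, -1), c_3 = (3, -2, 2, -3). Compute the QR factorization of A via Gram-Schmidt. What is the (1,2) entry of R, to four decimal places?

r_{12} = 5.1168

q_1 = c_1/‖c_1‖ = (-2, 1, 4, -1)/4.6904 = (-0.4264, 0.2132, 0.8528, -0.2132).
r_{12} = q_1·c_2 = 5.1168.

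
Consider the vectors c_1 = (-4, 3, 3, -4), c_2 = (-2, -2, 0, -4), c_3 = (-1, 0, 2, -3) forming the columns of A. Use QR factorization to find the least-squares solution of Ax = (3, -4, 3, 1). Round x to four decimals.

e_1 = c_1/‖c_1‖ = (-4, 3, 3, -4)/7.0711 = (-0.5657, 0.4243, 0.4243, -0.5657).
r_{12} = e_1·c_2 = 2.5456.
u_2 = c_2 − 2.5456·e_1 = (-0.5600, -3.0800, -1.0800, -2.5600).
‖u_2‖ = 4.1857, so e_2 = (-0.1338, -0.7358, -0.2580, -0.6116).
r_{13} = e_1·c_3 = 3.1113; r_{23} = e_2·c_3 = 1.4526.
u_3 = c_3 − 3.1113·e_1 − 1.4526·e_2 = (0.9543, -0.2511, 1.0548, -0.3516).
‖u_3‖ = 1.4866, so e_3 = (0.6420, -0.1689, 0.7095, -0.2365).
Qᵀb = (-2.6870, 1.1563, 4.4937).
Back-substitute: x_3 = 4.4937/1.4866 = 3.0227.
x_2 = (1.1563 − 1.4526·3.0227)/4.1857 = -0.7727.
x_1 = (-2.6870 − 2.5456·(-0.7727) − 3.1113·3.0227)/7.0711 = -1.4318.

x = (-1.4318, -0.7727, 3.0227)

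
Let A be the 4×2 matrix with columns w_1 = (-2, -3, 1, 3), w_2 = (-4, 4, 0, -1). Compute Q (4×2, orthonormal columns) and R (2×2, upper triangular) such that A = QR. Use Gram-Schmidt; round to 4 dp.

Q = [[-0.4170, -0.8295], [-0.6255, 0.5556], [0.2085, 0.0548], [0.6255, -0.0157]], R = [[4.7958, -1.4596], [0.0000, 5.5560]]

w_1 = (-2, -3, 1, 3); ‖w_1‖ = 4.7958, so q_1 = (-0.4170, -0.6255, 0.2085, 0.6255).
q_1·w_2 = (-0.4170)·(-4) + (-0.6255)·4 + 0.2085·0 + 0.6255·(-1) = -1.4596.
u_2 = w_2 + 1.4596·q_1 = (-4.6087, 3.0870, 0.3043, -0.0870).
‖u_2‖ = 5.5560, so q_2 = (-0.8295, 0.5556, 0.0548, -0.0157).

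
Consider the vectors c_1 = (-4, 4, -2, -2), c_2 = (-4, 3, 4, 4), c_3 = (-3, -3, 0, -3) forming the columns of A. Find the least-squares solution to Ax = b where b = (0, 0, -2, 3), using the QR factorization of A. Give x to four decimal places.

e_1 = c_1/‖c_1‖ = (-4, 4, -2, -2)/6.3246 = (-0.6325, 0.6325, -0.3162, -0.3162).
r_{12} = e_1·c_2 = 1.8974.
u_2 = c_2 − 1.8974·e_1 = (-2.8000, 1.8000, 4.6000, 4.6000).
‖u_2‖ = 7.3075, so e_2 = (-0.3832, 0.2463, 0.6295, 0.6295).
r_{13} = e_1·c_3 = 0.9487; r_{23} = e_2·c_3 = -1.4779.
u_3 = c_3 − 0.9487·e_1 + 1.4779·e_2 = (-2.9663, -3.2360, 1.2303, -1.7697).
‖u_3‖ = 4.8904, so e_3 = (-0.6066, -0.6617, 0.2516, -0.3619).
Qᵀb = (-0.3162, 0.6295, -1.5888).
Back-substitute: x_3 = -1.5888/4.8904 = -0.3249.
x_2 = (0.6295 + 1.4779·(-0.3249))/7.3075 = 0.0204.
x_1 = (-0.3162 − 1.8974·0.0204 − 0.9487·(-0.3249))/6.3246 = -0.0074.

x = (-0.0074, 0.0204, -0.3249)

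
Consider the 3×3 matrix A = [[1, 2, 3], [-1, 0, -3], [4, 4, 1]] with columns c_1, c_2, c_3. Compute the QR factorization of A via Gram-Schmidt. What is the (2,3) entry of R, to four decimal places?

r_{23} = 0.0000

c_1 = (1, -1, 4); ‖c_1‖ = 4.2426, so e_1 = (0.2357, -0.2357, 0.9428).
e_1·c_2 = 0.2357·2 + (-0.2357)·0 + 0.9428·4 = 4.2426.
u_2 = c_2 − 4.2426·e_1 = (1.0000, 1.0000, 0.0000).
‖u_2‖ = 1.4142, so e_2 = (0.7071, 0.7071, 0.0000).
r_{23} = e_2·c_3 = 0.0000.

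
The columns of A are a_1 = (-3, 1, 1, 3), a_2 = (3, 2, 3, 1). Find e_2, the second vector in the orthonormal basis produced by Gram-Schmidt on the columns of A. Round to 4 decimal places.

a_1 = (-3, 1, 1, 3); ‖a_1‖ = 4.4721, so e_1 = (-0.6708, 0.2236, 0.2236, 0.6708).
e_1·a_2 = (-0.6708)·3 + 0.2236·2 + 0.2236·3 + 0.6708·1 = -0.2236.
u_2 = a_2 + 0.2236·e_1 = (2.8500, 2.0500, 3.0500, 1.1500).
‖u_2‖ = 4.7906, so e_2 = (0.5949, 0.4279, 0.6367, 0.2401).

e_2 = (0.5949, 0.4279, 0.6367, 0.2401)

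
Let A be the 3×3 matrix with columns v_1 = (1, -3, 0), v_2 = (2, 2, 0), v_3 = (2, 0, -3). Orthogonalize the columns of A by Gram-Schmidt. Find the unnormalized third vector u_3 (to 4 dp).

q_1 = v_1/‖v_1‖ = (1, -3, 0)/3.1623 = (0.3162, -0.9487, 0.0000).
r_{12} = q_1·v_2 = -1.2649.
u_2 = v_2 + 1.2649·q_1 = (2.4000, 0.8000, 0.0000).
‖u_2‖ = 2.5298, so q_2 = (0.9487, 0.3162, 0.0000).
r_{13} = q_1·v_3 = 0.6325; r_{23} = q_2·v_3 = 1.8974.
u_3 = v_3 − 0.6325·q_1 − 1.8974·q_2 = (0.0000, 0.0000, -3.0000).

u_3 = (0.0000, 0.0000, -3.0000)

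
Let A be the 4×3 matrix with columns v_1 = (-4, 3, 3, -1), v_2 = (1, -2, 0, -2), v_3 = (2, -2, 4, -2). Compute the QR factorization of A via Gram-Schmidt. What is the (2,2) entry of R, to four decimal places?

v_1 = (-4, 3, 3, -1); ‖v_1‖ = 5.9161, so e_1 = (-0.6761, 0.5071, 0.5071, -0.1690).
e_1·v_2 = (-0.6761)·1 + 0.5071·(-2) + 0.5071·0 + (-0.1690)·(-2) = -1.3522.
u_2 = v_2 + 1.3522·e_1 = (0.0857, -1.3143, 0.6857, -2.2286).
r_{22} = ‖u_2‖ = 2.6780.

r_{22} = 2.6780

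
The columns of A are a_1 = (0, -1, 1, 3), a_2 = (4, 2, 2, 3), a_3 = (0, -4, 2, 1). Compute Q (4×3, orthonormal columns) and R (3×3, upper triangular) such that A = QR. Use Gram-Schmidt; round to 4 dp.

q_1 = a_1/‖a_1‖ = (0, -1, 1, 3)/3.3166 = (0.0000, -0.3015, 0.3015, 0.9045).
r_{12} = q_1·a_2 = 2.7136.
u_2 = a_2 − 2.7136·q_1 = (4.0000, 2.8182, 1.1818, 0.5455).
‖u_2‖ = 5.0632, so q_2 = (0.7900, 0.5566, 0.2334, 0.1077).
r_{13} = q_1·a_3 = 2.7136; r_{23} = q_2·a_3 = -1.6518.
u_3 = a_3 − 2.7136·q_1 + 1.6518·q_2 = (1.3050, -2.2624, 1.5674, -1.2766).
‖u_3‖ = 3.3027, so q_3 = (0.3951, -0.6850, 0.4746, -0.3865).

Q = [[0.0000, 0.7900, 0.3951], [-0.3015, 0.5566, -0.6850], [0.3015, 0.2334, 0.4746], [0.9045, 0.1077, -0.3865]], R = [[3.3166, 2.7136, 2.7136], [0.0000, 5.0632, -1.6518], [0.0000, 0.0000, 3.3027]]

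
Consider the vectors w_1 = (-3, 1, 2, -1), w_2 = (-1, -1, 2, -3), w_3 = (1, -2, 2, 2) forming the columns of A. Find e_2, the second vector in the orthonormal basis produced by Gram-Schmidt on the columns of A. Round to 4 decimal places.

e_2 = (0.2582, -0.5164, 0.2582, -0.7746)

w_1 = (-3, 1, 2, -1); ‖w_1‖ = 3.8730, so e_1 = (-0.7746, 0.2582, 0.5164, -0.2582).
e_1·w_2 = (-0.7746)·(-1) + 0.2582·(-1) + 0.5164·2 + (-0.2582)·(-3) = 2.3238.
u_2 = w_2 − 2.3238·e_1 = (0.8000, -1.6000, 0.8000, -2.4000).
‖u_2‖ = 3.0984, so e_2 = (0.2582, -0.5164, 0.2582, -0.7746).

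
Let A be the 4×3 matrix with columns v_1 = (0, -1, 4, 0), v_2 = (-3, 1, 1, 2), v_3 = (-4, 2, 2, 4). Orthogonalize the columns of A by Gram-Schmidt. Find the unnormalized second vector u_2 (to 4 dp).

v_1 = (0, -1, 4, 0); ‖v_1‖ = 4.1231, so q_1 = (0.0000, -0.2425, 0.9701, 0.0000).
q_1·v_2 = 0.0000·(-3) + (-0.2425)·1 + 0.9701·1 + 0.0000·2 = 0.7276.
u_2 = v_2 − 0.7276·q_1 = (-3.0000, 1.1765, 0.2941, 2.0000).

u_2 = (-3.0000, 1.1765, 0.2941, 2.0000)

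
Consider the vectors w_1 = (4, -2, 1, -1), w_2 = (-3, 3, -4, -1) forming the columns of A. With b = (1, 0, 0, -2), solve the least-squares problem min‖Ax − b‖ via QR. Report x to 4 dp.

x = (0.5745, 0.3161)

w_1 = (4, -2, 1, -1); ‖w_1‖ = 4.6904, so q_1 = (0.8528, -0.4264, 0.2132, -0.2132).
q_1·w_2 = 0.8528·(-3) + (-0.4264)·3 + 0.2132·(-4) + (-0.2132)·(-1) = -4.4772.
u_2 = w_2 + 4.4772·q_1 = (0.8182, 1.0909, -3.0455, -1.9545).
‖u_2‖ = 3.8671, so q_2 = (0.2116, 0.2821, -0.7875, -0.5054).
Qᵀb = (1.2792, 1.2224).
Back-substitute: x_2 = 1.2224/3.8671 = 0.3161.
x_1 = (1.2792 + 4.4772·0.3161)/4.6904 = 0.5745.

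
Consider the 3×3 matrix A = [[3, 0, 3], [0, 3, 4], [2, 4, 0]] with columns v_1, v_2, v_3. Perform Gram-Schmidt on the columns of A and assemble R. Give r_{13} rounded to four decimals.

v_1 = (3, 0, 2); ‖v_1‖ = 3.6056, so e_1 = (0.8321, 0.0000, 0.5547).
r_{13} = e_1·v_3 = 2.4962.

r_{13} = 2.4962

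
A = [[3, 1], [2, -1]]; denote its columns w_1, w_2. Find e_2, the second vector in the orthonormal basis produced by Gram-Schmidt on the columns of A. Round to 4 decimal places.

e_1 = w_1/‖w_1‖ = (3, 2)/3.6056 = (0.8321, 0.5547).
r_{12} = e_1·w_2 = 0.2774.
u_2 = w_2 − 0.2774·e_1 = (0.7692, -1.1538).
‖u_2‖ = 1.3868, so e_2 = (0.5547, -0.8321).

e_2 = (0.5547, -0.8321)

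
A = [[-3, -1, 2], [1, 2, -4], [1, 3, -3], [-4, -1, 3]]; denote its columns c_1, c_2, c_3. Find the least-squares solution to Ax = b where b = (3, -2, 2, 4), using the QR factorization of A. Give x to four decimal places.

x = (-0.5926, 2.2593, 1.4444)

c_1 = (-3, 1, 1, -4); ‖c_1‖ = 5.1962, so e_1 = (-0.5774, 0.1925, 0.1925, -0.7698).
e_1·c_2 = (-0.5774)·(-1) + 0.1925·2 + 0.1925·3 + (-0.7698)·(-1) = 2.3094.
u_2 = c_2 − 2.3094·e_1 = (0.3333, 1.5556, 2.5556, 0.7778).
‖u_2‖ = 3.1091, so e_2 = (0.1072, 0.5003, 0.8220, 0.2502).
e_1·c_3 = (-0.5774)·2 + 0.1925·(-4) + 0.1925·(-3) + (-0.7698)·3 = -4.8113; e_2·c_3 = 0.1072·2 + 0.5003·(-4) + 0.8220·(-3) + 0.2502·3 = -3.5022.
u_3 = c_3 + 4.8113·e_1 + 3.5022·e_2 = (-0.4023, -1.3218, 0.8046, 0.1724).
‖u_3‖ = 1.6082, so e_3 = (-0.2502, -0.8220, 0.5003, 0.1072).
Qᵀb = (-4.8113, 1.9655, 2.3229).
Back-substitute: x_3 = 2.3229/1.6082 = 1.4444.
x_2 = (1.9655 + 3.5022·1.4444)/3.1091 = 2.2593.
x_1 = (-4.8113 − 2.3094·2.2593 + 4.8113·1.4444)/5.1962 = -0.5926.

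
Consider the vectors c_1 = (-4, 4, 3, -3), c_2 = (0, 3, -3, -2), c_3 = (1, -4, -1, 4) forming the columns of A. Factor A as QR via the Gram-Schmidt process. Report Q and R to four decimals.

q_1 = c_1/‖c_1‖ = (-4, 4, 3, -3)/7.0711 = (-0.5657, 0.5657, 0.4243, -0.4243).
r_{12} = q_1·c_2 = 1.2728.
u_2 = c_2 − 1.2728·q_1 = (0.7200, 2.2800, -3.5400, -1.4600).
‖u_2‖ = 4.5144, so q_2 = (0.1595, 0.5050, -0.7842, -0.3234).
r_{13} = q_1·c_3 = -4.9497; r_{23} = q_2·c_3 = -2.3702.
u_3 = c_3 + 4.9497·q_1 + 2.3702·q_2 = (-1.4220, -0.0029, -0.7586, 1.1335).
‖u_3‖ = 1.9703, so q_3 = (-0.7217, -0.0015, -0.3850, 0.5753).

Q = [[-0.5657, 0.1595, -0.7217], [0.5657, 0.5050, -0.0015], [0.4243, -0.7842, -0.3850], [-0.4243, -0.3234, 0.5753]], R = [[7.0711, 1.2728, -4.9497], [0.0000, 4.5144, -2.3702], [0.0000, 0.0000, 1.9703]]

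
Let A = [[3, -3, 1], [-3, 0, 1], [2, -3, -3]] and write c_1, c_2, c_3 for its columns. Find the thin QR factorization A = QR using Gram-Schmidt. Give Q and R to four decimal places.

c_1 = (3, -3, 2); ‖c_1‖ = 4.6904, so e_1 = (0.6396, -0.6396, 0.4264).
e_1·c_2 = 0.6396·(-3) + (-0.6396)·0 + 0.4264·(-3) = -3.1980.
u_2 = c_2 + 3.1980·e_1 = (-0.9545, -2.0455, -1.6364).
‖u_2‖ = 2.7880, so e_2 = (-0.3424, -0.7337, -0.5869).
e_1·c_3 = 0.6396·1 + (-0.6396)·1 + 0.4264·(-3) = -1.2792; e_2·c_3 = (-0.3424)·1 + (-0.7337)·1 + (-0.5869)·(-3) = 0.6848.
u_3 = c_3 + 1.2792·e_1 − 0.6848·e_2 = (2.0526, 0.6842, -2.0526).
‖u_3‖ = 2.9824, so e_3 = (0.6882, 0.2294, -0.6882).

Q = [[0.6396, -0.3424, 0.6882], [-0.6396, -0.7337, 0.2294], [0.4264, -0.5869, -0.6882]], R = [[4.6904, -3.1980, -1.2792], [0.0000, 2.7880, 0.6848], [0.0000, 0.0000, 2.9824]]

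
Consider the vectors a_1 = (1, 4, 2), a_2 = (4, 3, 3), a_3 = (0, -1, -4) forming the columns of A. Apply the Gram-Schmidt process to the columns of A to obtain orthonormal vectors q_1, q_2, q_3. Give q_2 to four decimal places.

q_2 = (0.8921, -0.3597, 0.2734)

a_1 = (1, 4, 2); ‖a_1‖ = 4.5826, so q_1 = (0.2182, 0.8729, 0.4364).
q_1·a_2 = 0.2182·4 + 0.8729·3 + 0.4364·3 = 4.8008.
u_2 = a_2 − 4.8008·q_1 = (2.9524, -1.1905, 0.9048).
‖u_2‖ = 3.3094, so q_2 = (0.8921, -0.3597, 0.2734).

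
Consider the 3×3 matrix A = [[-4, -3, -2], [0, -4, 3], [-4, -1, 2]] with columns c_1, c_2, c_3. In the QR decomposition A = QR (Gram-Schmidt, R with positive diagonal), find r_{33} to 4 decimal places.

r_{33} = 3.6667

c_1 = (-4, 0, -4); ‖c_1‖ = 5.6569, so e_1 = (-0.7071, 0.0000, -0.7071).
e_1·c_2 = (-0.7071)·(-3) + 0.0000·(-4) + (-0.7071)·(-1) = 2.8284.
u_2 = c_2 − 2.8284·e_1 = (-1.0000, -4.0000, 1.0000).
‖u_2‖ = 4.2426, so e_2 = (-0.2357, -0.9428, 0.2357).
e_1·c_3 = (-0.7071)·(-2) + 0.0000·3 + (-0.7071)·2 = 0.0000; e_2·c_3 = (-0.2357)·(-2) + (-0.9428)·3 + 0.2357·2 = -1.8856.
u_3 = c_3 + 0.0000·e_1 + 1.8856·e_2 = (-2.4444, 1.2222, 2.4444).
r_{33} = ‖u_3‖ = 3.6667.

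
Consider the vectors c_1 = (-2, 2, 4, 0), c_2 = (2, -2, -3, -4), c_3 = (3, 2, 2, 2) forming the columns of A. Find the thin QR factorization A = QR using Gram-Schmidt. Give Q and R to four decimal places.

c_1 = (-2, 2, 4, 0); ‖c_1‖ = 4.8990, so e_1 = (-0.4082, 0.4082, 0.8165, 0.0000).
e_1·c_2 = (-0.4082)·2 + 0.4082·(-2) + 0.8165·(-3) + 0.0000·(-4) = -4.0825.
u_2 = c_2 + 4.0825·e_1 = (0.3333, -0.3333, 0.3333, -4.0000).
‖u_2‖ = 4.0415, so e_2 = (0.0825, -0.0825, 0.0825, -0.9897).
e_1·c_3 = (-0.4082)·3 + 0.4082·2 + 0.8165·2 + 0.0000·2 = 1.2247; e_2·c_3 = 0.0825·3 + (-0.0825)·2 + 0.0825·2 + (-0.9897)·2 = -1.7321.
u_3 = c_3 − 1.2247·e_1 + 1.7321·e_2 = (3.6429, 1.3571, 1.1429, 0.2857).
‖u_3‖ = 4.0620, so e_3 = (0.8968, 0.3341, 0.2814, 0.0703).

Q = [[-0.4082, 0.0825, 0.8968], [0.4082, -0.0825, 0.3341], [0.8165, 0.0825, 0.2814], [0.0000, -0.9897, 0.0703]], R = [[4.8990, -4.0825, 1.2247], [0.0000, 4.0415, -1.7321], [0.0000, 0.0000, 4.0620]]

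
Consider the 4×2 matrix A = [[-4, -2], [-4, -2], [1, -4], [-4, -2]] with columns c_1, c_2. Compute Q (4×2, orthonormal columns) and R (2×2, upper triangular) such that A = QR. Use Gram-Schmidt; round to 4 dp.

c_1 = (-4, -4, 1, -4); ‖c_1‖ = 7.0000, so q_1 = (-0.5714, -0.5714, 0.1429, -0.5714).
q_1·c_2 = (-0.5714)·(-2) + (-0.5714)·(-2) + 0.1429·(-4) + (-0.5714)·(-2) = 2.8571.
u_2 = c_2 − 2.8571·q_1 = (-0.3673, -0.3673, -4.4082, -0.3673).
‖u_2‖ = 4.4538, so q_2 = (-0.0825, -0.0825, -0.9897, -0.0825).

Q = [[-0.5714, -0.0825], [-0.5714, -0.0825], [0.1429, -0.9897], [-0.5714, -0.0825]], R = [[7.0000, 2.8571], [0.0000, 4.4538]]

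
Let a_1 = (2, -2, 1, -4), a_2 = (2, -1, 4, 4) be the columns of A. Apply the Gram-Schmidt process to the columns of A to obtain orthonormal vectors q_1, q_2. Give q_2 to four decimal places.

a_1 = (2, -2, 1, -4); ‖a_1‖ = 5.0000, so q_1 = (0.4000, -0.4000, 0.2000, -0.8000).
q_1·a_2 = 0.4000·2 + (-0.4000)·(-1) + 0.2000·4 + (-0.8000)·4 = -1.2000.
u_2 = a_2 + 1.2000·q_1 = (2.4800, -1.4800, 4.2400, 3.0400).
‖u_2‖ = 5.9632, so q_2 = (0.4159, -0.2482, 0.7110, 0.5098).

q_2 = (0.4159, -0.2482, 0.7110, 0.5098)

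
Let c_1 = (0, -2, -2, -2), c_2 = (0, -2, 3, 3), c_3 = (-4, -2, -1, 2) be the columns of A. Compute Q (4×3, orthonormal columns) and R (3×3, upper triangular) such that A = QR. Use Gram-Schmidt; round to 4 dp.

Q = [[0.0000, 0.0000, -0.8835], [-0.5774, -0.8165, 0.0000], [-0.5774, 0.4082, -0.3313], [-0.5774, 0.4082, 0.3313]], R = [[3.4641, -2.3094, 0.5774], [0.0000, 4.0825, 2.0412], [0.0000, 0.0000, 4.5277]]

q_1 = c_1/‖c_1‖ = (0, -2, -2, -2)/3.4641 = (0.0000, -0.5774, -0.5774, -0.5774).
r_{12} = q_1·c_2 = -2.3094.
u_2 = c_2 + 2.3094·q_1 = (0.0000, -3.3333, 1.6667, 1.6667).
‖u_2‖ = 4.0825, so q_2 = (0.0000, -0.8165, 0.4082, 0.4082).
r_{13} = q_1·c_3 = 0.5774; r_{23} = q_2·c_3 = 2.0412.
u_3 = c_3 − 0.5774·q_1 − 2.0412·q_2 = (-4.0000, 0.0000, -1.5000, 1.5000).
‖u_3‖ = 4.5277, so q_3 = (-0.8835, 0.0000, -0.3313, 0.3313).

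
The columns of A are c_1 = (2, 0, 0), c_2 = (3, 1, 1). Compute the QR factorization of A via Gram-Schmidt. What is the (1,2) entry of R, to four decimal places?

r_{12} = 3.0000

e_1 = c_1/‖c_1‖ = (2, 0, 0)/2.0000 = (1.0000, 0.0000, 0.0000).
r_{12} = e_1·c_2 = 3.0000.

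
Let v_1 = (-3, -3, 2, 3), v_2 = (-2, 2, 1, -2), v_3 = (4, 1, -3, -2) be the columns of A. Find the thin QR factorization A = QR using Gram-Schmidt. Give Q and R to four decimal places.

q_1 = v_1/‖v_1‖ = (-3, -3, 2, 3)/5.5678 = (-0.5388, -0.5388, 0.3592, 0.5388).
r_{12} = q_1·v_2 = -0.7184.
u_2 = v_2 + 0.7184·q_1 = (-2.3871, 1.6129, 1.2581, -1.6129).
‖u_2‖ = 3.5333, so q_2 = (-0.6756, 0.4565, 0.3561, -0.4565).
r_{13} = q_1·v_3 = -4.8493; r_{23} = q_2·v_3 = -2.4012.
u_3 = v_3 + 4.8493·q_1 + 2.4012·q_2 = (-0.2351, -0.5168, -0.4031, -0.4832).
‖u_3‖ = 0.8476, so q_3 = (-0.2774, -0.6098, -0.4756, -0.5701).

Q = [[-0.5388, -0.6756, -0.2774], [-0.5388, 0.4565, -0.6098], [0.3592, 0.3561, -0.4756], [0.5388, -0.4565, -0.5701]], R = [[5.5678, -0.7184, -4.8493], [0.0000, 3.5333, -2.4012], [0.0000, 0.0000, 0.8476]]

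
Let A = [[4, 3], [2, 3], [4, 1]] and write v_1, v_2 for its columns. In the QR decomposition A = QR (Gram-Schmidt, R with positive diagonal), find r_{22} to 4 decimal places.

r_{22} = 2.3570

v_1 = (4, 2, 4); ‖v_1‖ = 6.0000, so e_1 = (0.6667, 0.3333, 0.6667).
e_1·v_2 = 0.6667·3 + 0.3333·3 + 0.6667·1 = 3.6667.
u_2 = v_2 − 3.6667·e_1 = (0.5556, 1.7778, -1.4444).
r_{22} = ‖u_2‖ = 2.3570.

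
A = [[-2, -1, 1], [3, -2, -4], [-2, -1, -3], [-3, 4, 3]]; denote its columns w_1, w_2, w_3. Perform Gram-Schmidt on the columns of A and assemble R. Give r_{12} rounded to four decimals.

q_1 = w_1/‖w_1‖ = (-2, 3, -2, -3)/5.0990 = (-0.3922, 0.5883, -0.3922, -0.5883).
r_{12} = q_1·w_2 = -2.7456.

r_{12} = -2.7456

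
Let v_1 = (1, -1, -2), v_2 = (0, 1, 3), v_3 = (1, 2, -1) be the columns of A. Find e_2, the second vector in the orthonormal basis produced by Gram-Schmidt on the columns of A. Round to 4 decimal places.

e_2 = (0.8616, -0.1231, 0.4924)

v_1 = (1, -1, -2); ‖v_1‖ = 2.4495, so e_1 = (0.4082, -0.4082, -0.8165).
e_1·v_2 = 0.4082·0 + (-0.4082)·1 + (-0.8165)·3 = -2.8577.
u_2 = v_2 + 2.8577·e_1 = (1.1667, -0.1667, 0.6667).
‖u_2‖ = 1.3540, so e_2 = (0.8616, -0.1231, 0.4924).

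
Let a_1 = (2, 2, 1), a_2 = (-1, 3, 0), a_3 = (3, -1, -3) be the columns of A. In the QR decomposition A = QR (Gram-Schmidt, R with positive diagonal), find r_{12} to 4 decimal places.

r_{12} = 1.3333

q_1 = a_1/‖a_1‖ = (2, 2, 1)/3.0000 = (0.6667, 0.6667, 0.3333).
r_{12} = q_1·a_2 = 1.3333.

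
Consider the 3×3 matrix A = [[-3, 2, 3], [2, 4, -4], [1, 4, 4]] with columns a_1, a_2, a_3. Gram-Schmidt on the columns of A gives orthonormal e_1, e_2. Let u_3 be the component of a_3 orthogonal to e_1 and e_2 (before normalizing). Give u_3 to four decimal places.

u_3 = (-0.9231, -3.2308, 3.6923)

e_1 = a_1/‖a_1‖ = (-3, 2, 1)/3.7417 = (-0.8018, 0.5345, 0.2673).
r_{12} = e_1·a_2 = 1.6036.
u_2 = a_2 − 1.6036·e_1 = (3.2857, 3.1429, 3.5714).
‖u_2‖ = 5.7817, so e_2 = (0.5683, 0.5436, 0.6177).
r_{13} = e_1·a_3 = -3.4744; r_{23} = e_2·a_3 = 2.0014.
u_3 = a_3 + 3.4744·e_1 − 2.0014·e_2 = (-0.9231, -3.2308, 3.6923).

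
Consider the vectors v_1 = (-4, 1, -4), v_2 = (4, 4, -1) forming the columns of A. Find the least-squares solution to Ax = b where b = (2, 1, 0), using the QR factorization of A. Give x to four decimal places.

v_1 = (-4, 1, -4); ‖v_1‖ = 5.7446, so e_1 = (-0.6963, 0.1741, -0.6963).
e_1·v_2 = (-0.6963)·4 + 0.1741·4 + (-0.6963)·(-1) = -1.3926.
u_2 = v_2 + 1.3926·e_1 = (3.0303, 4.2424, -1.9697).
‖u_2‖ = 5.5732, so e_2 = (0.5437, 0.7612, -0.3534).
Qᵀb = (-1.2185, 1.8487).
Back-substitute: x_2 = 1.8487/5.5732 = 0.3317.
x_1 = (-1.2185 + 1.3926·0.3317)/5.7446 = -0.1317.

x = (-0.1317, 0.3317)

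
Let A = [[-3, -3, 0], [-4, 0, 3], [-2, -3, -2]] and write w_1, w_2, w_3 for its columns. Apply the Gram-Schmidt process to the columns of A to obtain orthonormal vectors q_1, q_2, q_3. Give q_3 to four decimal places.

w_1 = (-3, -4, -2); ‖w_1‖ = 5.3852, so q_1 = (-0.5571, -0.7428, -0.3714).
q_1·w_2 = (-0.5571)·(-3) + (-0.7428)·0 + (-0.3714)·(-3) = 2.7854.
u_2 = w_2 − 2.7854·q_1 = (-1.4483, 2.0690, -1.9655).
‖u_2‖ = 3.2002, so q_2 = (-0.4526, 0.6465, -0.6142).
q_1·w_3 = (-0.5571)·0 + (-0.7428)·3 + (-0.3714)·(-2) = -1.4856; q_2·w_3 = (-0.4526)·0 + 0.6465·3 + (-0.6142)·(-2) = 3.1679.
u_3 = w_3 + 1.4856·q_1 − 3.1679·q_2 = (0.6061, -0.1515, -0.6061).
‖u_3‖ = 0.8704, so q_3 = (0.6963, -0.1741, -0.6963).

q_3 = (0.6963, -0.1741, -0.6963)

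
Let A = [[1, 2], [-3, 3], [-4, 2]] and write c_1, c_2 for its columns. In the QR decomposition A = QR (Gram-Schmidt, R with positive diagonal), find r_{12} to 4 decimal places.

c_1 = (1, -3, -4); ‖c_1‖ = 5.0990, so q_1 = (0.1961, -0.5883, -0.7845).
r_{12} = q_1·c_2 = -2.9417.

r_{12} = -2.9417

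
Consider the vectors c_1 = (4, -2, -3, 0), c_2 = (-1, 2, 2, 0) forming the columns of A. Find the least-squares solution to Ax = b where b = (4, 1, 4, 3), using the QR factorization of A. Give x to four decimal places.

e_1 = c_1/‖c_1‖ = (4, -2, -3, 0)/5.3852 = (0.7428, -0.3714, -0.5571, 0.0000).
r_{12} = e_1·c_2 = -2.5997.
u_2 = c_2 + 2.5997·e_1 = (0.9310, 1.0345, 0.5517, 0.0000).
‖u_2‖ = 1.4971, so e_2 = (0.6219, 0.6910, 0.3685, 0.0000).
Qᵀb = (0.3714, 4.6526).
Back-substitute: x_2 = 4.6526/1.4971 = 3.1077.
x_1 = (0.3714 + 2.5997·3.1077)/5.3852 = 1.5692.

x = (1.5692, 3.1077)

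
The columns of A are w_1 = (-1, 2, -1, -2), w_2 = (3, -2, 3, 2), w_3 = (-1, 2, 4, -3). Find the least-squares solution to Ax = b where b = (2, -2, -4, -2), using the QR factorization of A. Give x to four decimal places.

x = (2.1250, 0.8750, -1.0000)

w_1 = (-1, 2, -1, -2); ‖w_1‖ = 3.1623, so q_1 = (-0.3162, 0.6325, -0.3162, -0.6325).
q_1·w_2 = (-0.3162)·3 + 0.6325·(-2) + (-0.3162)·3 + (-0.6325)·2 = -4.4272.
u_2 = w_2 + 4.4272·q_1 = (1.6000, 0.8000, 1.6000, -0.8000).
‖u_2‖ = 2.5298, so q_2 = (0.6325, 0.3162, 0.6325, -0.3162).
q_1·w_3 = (-0.3162)·(-1) + 0.6325·2 + (-0.3162)·4 + (-0.6325)·(-3) = 2.2136; q_2·w_3 = 0.6325·(-1) + 0.3162·2 + 0.6325·4 + (-0.3162)·(-3) = 3.4785.
u_3 = w_3 − 2.2136·q_1 − 3.4785·q_2 = (-2.5000, -0.5000, 2.5000, -0.5000).
‖u_3‖ = 3.6056, so q_3 = (-0.6934, -0.1387, 0.6934, -0.1387).
Qᵀb = (0.6325, -1.2649, -3.6056).
Back-substitute: x_3 = -3.6056/3.6056 = -1.0000.
x_2 = (-1.2649 − 3.4785·(-1.0000))/2.5298 = 0.8750.
x_1 = (0.6325 + 4.4272·0.8750 − 2.2136·(-1.0000))/3.1623 = 2.1250.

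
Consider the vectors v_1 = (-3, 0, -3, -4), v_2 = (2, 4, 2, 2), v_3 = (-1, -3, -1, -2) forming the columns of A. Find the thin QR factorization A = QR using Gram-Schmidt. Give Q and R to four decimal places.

Q = [[-0.5145, 0.0584, 0.4815], [0.0000, 0.9927, -0.1204], [-0.5145, 0.0584, 0.4815], [-0.6860, -0.0876, -0.7223]], R = [[5.8310, -3.4300, 2.4010], [0.0000, 4.0293, -2.9198], [0.0000, 0.0000, 0.8427]]

v_1 = (-3, 0, -3, -4); ‖v_1‖ = 5.8310, so q_1 = (-0.5145, 0.0000, -0.5145, -0.6860).
q_1·v_2 = (-0.5145)·2 + 0.0000·4 + (-0.5145)·2 + (-0.6860)·2 = -3.4300.
u_2 = v_2 + 3.4300·q_1 = (0.2353, 4.0000, 0.2353, -0.3529).
‖u_2‖ = 4.0293, so q_2 = (0.0584, 0.9927, 0.0584, -0.0876).
q_1·v_3 = (-0.5145)·(-1) + 0.0000·(-3) + (-0.5145)·(-1) + (-0.6860)·(-2) = 2.4010; q_2·v_3 = 0.0584·(-1) + 0.9927·(-3) + 0.0584·(-1) + (-0.0876)·(-2) = -2.9198.
u_3 = v_3 − 2.4010·q_1 + 2.9198·q_2 = (0.4058, -0.1014, 0.4058, -0.6087).
‖u_3‖ = 0.8427, so q_3 = (0.4815, -0.1204, 0.4815, -0.7223).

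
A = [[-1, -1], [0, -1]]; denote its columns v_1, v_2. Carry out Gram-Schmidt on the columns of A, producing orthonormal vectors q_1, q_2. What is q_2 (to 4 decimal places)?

q_2 = (0.0000, -1.0000)

q_1 = v_1/‖v_1‖ = (-1, 0)/1.0000 = (-1.0000, 0.0000).
r_{12} = q_1·v_2 = 1.0000.
u_2 = v_2 − 1.0000·q_1 = (0.0000, -1.0000).
‖u_2‖ = 1.0000, so q_2 = (0.0000, -1.0000).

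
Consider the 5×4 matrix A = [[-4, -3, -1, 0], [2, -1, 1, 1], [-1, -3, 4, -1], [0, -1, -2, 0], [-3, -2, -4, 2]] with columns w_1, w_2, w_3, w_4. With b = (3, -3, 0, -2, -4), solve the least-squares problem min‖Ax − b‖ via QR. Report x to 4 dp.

x = (-1.0788, 0.9021, 0.3539, -1.4232)

w_1 = (-4, 2, -1, 0, -3); ‖w_1‖ = 5.4772, so e_1 = (-0.7303, 0.3651, -0.1826, 0.0000, -0.5477).
e_1·w_2 = (-0.7303)·(-3) + 0.3651·(-1) + (-0.1826)·(-3) + 0.0000·(-1) + (-0.5477)·(-2) = 3.4689.
u_2 = w_2 − 3.4689·e_1 = (-0.4667, -2.2667, -2.3667, -1.0000, -0.1000).
‖u_2‖ = 3.4593, so e_2 = (-0.1349, -0.6552, -0.6841, -0.2891, -0.0289).
e_1·w_3 = (-0.7303)·(-1) + 0.3651·1 + (-0.1826)·4 + 0.0000·(-2) + (-0.5477)·(-4) = 2.5560; e_2·w_3 = (-0.1349)·(-1) + (-0.6552)·1 + (-0.6841)·4 + (-0.2891)·(-2) + (-0.0289)·(-4) = -2.5631.
u_3 = w_3 − 2.5560·e_1 + 2.5631·e_2 = (0.5209, -1.6128, 2.7131, -2.7409, -2.6741).
‖u_3‖ = 4.9897, so e_3 = (0.1044, -0.3232, 0.5437, -0.5493, -0.5359).
e_1·w_4 = (-0.7303)·0 + 0.3651·1 + (-0.1826)·(-1) + 0.0000·0 + (-0.5477)·2 = -0.5477; e_2·w_4 = (-0.1349)·0 + (-0.6552)·1 + (-0.6841)·(-1) + (-0.2891)·0 + (-0.0289)·2 = -0.0289; e_3·w_4 = 0.1044·0 + (-0.3232)·1 + 0.5437·(-1) + (-0.5493)·0 + (-0.5359)·2 = -1.9388.
u_4 = w_4 + 0.5477·e_1 + 0.0289·e_2 + 1.9388·e_3 = (-0.2015, 0.5544, -0.0656, -1.0734, 0.6601).
‖u_4‖ = 1.3929, so e_4 = (-0.1447, 0.3980, -0.0471, -0.7706, 0.4739).
Qᵀb = (-1.0954, 2.2548, 4.5252, -1.9824).
Back-substitute: x_4 = -1.9824/1.3929 = -1.4232.
x_3 = (4.5252 + 1.9388·(-1.4232))/4.9897 = 0.3539.
x_2 = (2.2548 + 2.5631·0.3539 + 0.0289·(-1.4232))/3.4593 = 0.9021.
x_1 = (-1.0954 − 3.4689·0.9021 − 2.5560·0.3539 + 0.5477·(-1.4232))/5.4772 = -1.0788.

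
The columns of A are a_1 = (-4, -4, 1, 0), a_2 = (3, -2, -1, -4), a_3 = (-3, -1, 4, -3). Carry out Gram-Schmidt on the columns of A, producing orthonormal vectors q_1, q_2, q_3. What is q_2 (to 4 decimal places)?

a_1 = (-4, -4, 1, 0); ‖a_1‖ = 5.7446, so q_1 = (-0.6963, -0.6963, 0.1741, 0.0000).
q_1·a_2 = (-0.6963)·3 + (-0.6963)·(-2) + 0.1741·(-1) + 0.0000·(-4) = -0.8704.
u_2 = a_2 + 0.8704·q_1 = (2.3939, -2.6061, -0.8485, -4.0000).
‖u_2‖ = 5.4076, so q_2 = (0.4427, -0.4819, -0.1569, -0.7397).

q_2 = (0.4427, -0.4819, -0.1569, -0.7397)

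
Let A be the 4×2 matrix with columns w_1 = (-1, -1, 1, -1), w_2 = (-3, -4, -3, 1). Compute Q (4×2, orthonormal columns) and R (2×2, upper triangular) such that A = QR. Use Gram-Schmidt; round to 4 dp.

Q = [[-0.5000, -0.3932], [-0.5000, -0.5679], [0.5000, -0.6553], [-0.5000, 0.3058]], R = [[2.0000, 1.5000], [0.0000, 5.7228]]

w_1 = (-1, -1, 1, -1); ‖w_1‖ = 2.0000, so e_1 = (-0.5000, -0.5000, 0.5000, -0.5000).
e_1·w_2 = (-0.5000)·(-3) + (-0.5000)·(-4) + 0.5000·(-3) + (-0.5000)·1 = 1.5000.
u_2 = w_2 − 1.5000·e_1 = (-2.2500, -3.2500, -3.7500, 1.7500).
‖u_2‖ = 5.7228, so e_2 = (-0.3932, -0.5679, -0.6553, 0.3058).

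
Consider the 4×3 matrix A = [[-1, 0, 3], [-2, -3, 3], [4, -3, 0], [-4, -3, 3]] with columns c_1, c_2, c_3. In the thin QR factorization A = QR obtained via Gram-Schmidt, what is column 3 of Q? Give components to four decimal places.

c_1 = (-1, -2, 4, -4); ‖c_1‖ = 6.0828, so q_1 = (-0.1644, -0.3288, 0.6576, -0.6576).
q_1·c_2 = (-0.1644)·0 + (-0.3288)·(-3) + 0.6576·(-3) + (-0.6576)·(-3) = 0.9864.
u_2 = c_2 − 0.9864·q_1 = (0.1622, -2.6757, -3.6486, -2.3514).
‖u_2‖ = 5.1017, so q_2 = (0.0318, -0.5245, -0.7152, -0.4609).
q_1·c_3 = (-0.1644)·3 + (-0.3288)·3 + 0.6576·0 + (-0.6576)·3 = -3.4524; q_2·c_3 = 0.0318·3 + (-0.5245)·3 + (-0.7152)·0 + (-0.4609)·3 = -2.8607.
u_3 = c_3 + 3.4524·q_1 + 2.8607·q_2 = (2.5234, 0.3645, 0.2243, -0.5888).
‖u_3‖ = 2.6263, so q_3 = (0.9608, 0.1388, 0.0854, -0.2242).

q_3 = (0.9608, 0.1388, 0.0854, -0.2242)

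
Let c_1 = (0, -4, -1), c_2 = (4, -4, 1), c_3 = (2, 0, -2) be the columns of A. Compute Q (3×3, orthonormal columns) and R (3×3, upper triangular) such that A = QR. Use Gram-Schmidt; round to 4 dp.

c_1 = (0, -4, -1); ‖c_1‖ = 4.1231, so q_1 = (0.0000, -0.9701, -0.2425).
q_1·c_2 = 0.0000·4 + (-0.9701)·(-4) + (-0.2425)·1 = 3.6380.
u_2 = c_2 − 3.6380·q_1 = (4.0000, -0.4706, 1.8824).
‖u_2‖ = 4.4458, so q_2 = (0.8997, -0.1059, 0.4234).
q_1·c_3 = 0.0000·2 + (-0.9701)·0 + (-0.2425)·(-2) = 0.4851; q_2·c_3 = 0.8997·2 + (-0.1059)·0 + 0.4234·(-2) = 0.9527.
u_3 = c_3 − 0.4851·q_1 − 0.9527·q_2 = (1.1429, 0.5714, -2.2857).
‖u_3‖ = 2.6186, so q_3 = (0.4364, 0.2182, -0.8729).

Q = [[0.0000, 0.8997, 0.4364], [-0.9701, -0.1059, 0.2182], [-0.2425, 0.4234, -0.8729]], R = [[4.1231, 3.6380, 0.4851], [0.0000, 4.4458, 0.9527], [0.0000, 0.0000, 2.6186]]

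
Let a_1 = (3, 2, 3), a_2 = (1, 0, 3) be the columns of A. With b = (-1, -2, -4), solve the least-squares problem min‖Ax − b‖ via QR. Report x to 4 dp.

a_1 = (3, 2, 3); ‖a_1‖ = 4.6904, so q_1 = (0.6396, 0.4264, 0.6396).
q_1·a_2 = 0.6396·1 + 0.4264·0 + 0.6396·3 = 2.5584.
u_2 = a_2 − 2.5584·q_1 = (-0.6364, -1.0909, 1.3636).
‖u_2‖ = 1.8586, so q_2 = (-0.3424, -0.5869, 0.7337).
Qᵀb = (-4.0508, -1.4184).
Back-substitute: x_2 = -1.4184/1.8586 = -0.7632.
x_1 = (-4.0508 − 2.5584·(-0.7632))/4.6904 = -0.4474.

x = (-0.4474, -0.7632)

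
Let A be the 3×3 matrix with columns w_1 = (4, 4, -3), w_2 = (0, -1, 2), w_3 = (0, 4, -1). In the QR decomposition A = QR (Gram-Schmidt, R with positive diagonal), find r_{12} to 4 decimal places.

w_1 = (4, 4, -3); ‖w_1‖ = 6.4031, so e_1 = (0.6247, 0.6247, -0.4685).
r_{12} = e_1·w_2 = -1.5617.

r_{12} = -1.5617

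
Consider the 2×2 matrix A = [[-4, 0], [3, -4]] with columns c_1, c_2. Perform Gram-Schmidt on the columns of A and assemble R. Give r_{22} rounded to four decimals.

r_{22} = 3.2000

c_1 = (-4, 3); ‖c_1‖ = 5.0000, so e_1 = (-0.8000, 0.6000).
e_1·c_2 = (-0.8000)·0 + 0.6000·(-4) = -2.4000.
u_2 = c_2 + 2.4000·e_1 = (-1.9200, -2.5600).
r_{22} = ‖u_2‖ = 3.2000.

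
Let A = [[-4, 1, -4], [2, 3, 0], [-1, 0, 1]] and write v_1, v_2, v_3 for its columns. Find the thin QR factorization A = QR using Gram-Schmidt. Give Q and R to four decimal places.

q_1 = v_1/‖v_1‖ = (-4, 2, -1)/4.5826 = (-0.8729, 0.4364, -0.2182).
r_{12} = q_1·v_2 = 0.4364.
u_2 = v_2 − 0.4364·q_1 = (1.3810, 2.8095, 0.0952).
‖u_2‖ = 3.1320, so q_2 = (0.4409, 0.8970, 0.0304).
r_{13} = q_1·v_3 = 3.2733; r_{23} = q_2·v_3 = -1.7333.
u_3 = v_3 − 3.2733·q_1 + 1.7333·q_2 = (-0.3786, 0.1262, 1.7670).
‖u_3‖ = 1.8115, so q_3 = (-0.2090, 0.0697, 0.9754).

Q = [[-0.8729, 0.4409, -0.2090], [0.4364, 0.8970, 0.0697], [-0.2182, 0.0304, 0.9754]], R = [[4.5826, 0.4364, 3.2733], [0.0000, 3.1320, -1.7333], [0.0000, 0.0000, 1.8115]]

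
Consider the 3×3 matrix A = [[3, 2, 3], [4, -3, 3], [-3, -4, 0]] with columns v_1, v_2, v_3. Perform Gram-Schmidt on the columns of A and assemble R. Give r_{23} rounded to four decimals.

v_1 = (3, 4, -3); ‖v_1‖ = 5.8310, so e_1 = (0.5145, 0.6860, -0.5145).
e_1·v_2 = 0.5145·2 + 0.6860·(-3) + (-0.5145)·(-4) = 1.0290.
u_2 = v_2 − 1.0290·e_1 = (1.4706, -3.7059, -3.4706).
‖u_2‖ = 5.2859, so e_2 = (0.2782, -0.7011, -0.6566).
r_{23} = e_2·v_3 = -1.2686.

r_{23} = -1.2686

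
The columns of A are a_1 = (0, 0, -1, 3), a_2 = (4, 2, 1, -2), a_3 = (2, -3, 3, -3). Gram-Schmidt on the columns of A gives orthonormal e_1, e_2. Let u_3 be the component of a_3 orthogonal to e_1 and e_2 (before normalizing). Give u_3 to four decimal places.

u_3 = (1.4826, -3.2587, 1.7612, 0.5871)

a_1 = (0, 0, -1, 3); ‖a_1‖ = 3.1623, so e_1 = (0.0000, 0.0000, -0.3162, 0.9487).
e_1·a_2 = 0.0000·4 + 0.0000·2 + (-0.3162)·1 + 0.9487·(-2) = -2.2136.
u_2 = a_2 + 2.2136·e_1 = (4.0000, 2.0000, 0.3000, 0.1000).
‖u_2‖ = 4.4833, so e_2 = (0.8922, 0.4461, 0.0669, 0.0223).
e_1·a_3 = 0.0000·2 + 0.0000·(-3) + (-0.3162)·3 + 0.9487·(-3) = -3.7947; e_2·a_3 = 0.8922·2 + 0.4461·(-3) + 0.0669·3 + 0.0223·(-3) = 0.5799.
u_3 = a_3 + 3.7947·e_1 − 0.5799·e_2 = (1.4826, -3.2587, 1.7612, 0.5871).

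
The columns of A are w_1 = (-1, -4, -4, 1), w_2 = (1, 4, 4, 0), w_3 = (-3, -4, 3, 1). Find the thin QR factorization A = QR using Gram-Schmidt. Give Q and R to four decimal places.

Q = [[-0.1715, 0.0299, -0.4889], [-0.6860, 0.1194, -0.5527], [-0.6860, 0.1194, 0.6749], [0.1715, 0.9852, 0.0000]], R = [[5.8310, -5.6595, 1.3720], [0.0000, 0.9852, 0.7762], [0.0000, 0.0000, 5.7022]]

w_1 = (-1, -4, -4, 1); ‖w_1‖ = 5.8310, so q_1 = (-0.1715, -0.6860, -0.6860, 0.1715).
q_1·w_2 = (-0.1715)·1 + (-0.6860)·4 + (-0.6860)·4 + 0.1715·0 = -5.6595.
u_2 = w_2 + 5.6595·q_1 = (0.0294, 0.1176, 0.1176, 0.9706).
‖u_2‖ = 0.9852, so q_2 = (0.0299, 0.1194, 0.1194, 0.9852).
q_1·w_3 = (-0.1715)·(-3) + (-0.6860)·(-4) + (-0.6860)·3 + 0.1715·1 = 1.3720; q_2·w_3 = 0.0299·(-3) + 0.1194·(-4) + 0.1194·3 + 0.9852·1 = 0.7762.
u_3 = w_3 − 1.3720·q_1 − 0.7762·q_2 = (-2.7879, -3.1515, 3.8485, 0.0000).
‖u_3‖ = 5.7022, so q_3 = (-0.4889, -0.5527, 0.6749, 0.0000).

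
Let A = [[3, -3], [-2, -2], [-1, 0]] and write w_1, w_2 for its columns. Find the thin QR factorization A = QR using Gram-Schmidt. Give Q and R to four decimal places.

Q = [[0.8018, -0.5759], [-0.5345, -0.8105], [-0.2673, -0.1066]], R = [[3.7417, -1.3363], [0.0000, 3.3488]]

q_1 = w_1/‖w_1‖ = (3, -2, -1)/3.7417 = (0.8018, -0.5345, -0.2673).
r_{12} = q_1·w_2 = -1.3363.
u_2 = w_2 + 1.3363·q_1 = (-1.9286, -2.7143, -0.3571).
‖u_2‖ = 3.3488, so q_2 = (-0.5759, -0.8105, -0.1066).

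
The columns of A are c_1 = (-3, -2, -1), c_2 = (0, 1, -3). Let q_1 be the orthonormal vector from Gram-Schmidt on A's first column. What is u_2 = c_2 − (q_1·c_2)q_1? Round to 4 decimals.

c_1 = (-3, -2, -1); ‖c_1‖ = 3.7417, so q_1 = (-0.8018, -0.5345, -0.2673).
q_1·c_2 = (-0.8018)·0 + (-0.5345)·1 + (-0.2673)·(-3) = 0.2673.
u_2 = c_2 − 0.2673·q_1 = (0.2143, 1.1429, -2.9286).

u_2 = (0.2143, 1.1429, -2.9286)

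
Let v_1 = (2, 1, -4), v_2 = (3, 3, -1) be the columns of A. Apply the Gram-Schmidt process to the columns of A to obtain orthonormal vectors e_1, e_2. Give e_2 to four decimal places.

e_2 = (0.5324, 0.7194, 0.4461)

v_1 = (2, 1, -4); ‖v_1‖ = 4.5826, so e_1 = (0.4364, 0.2182, -0.8729).
e_1·v_2 = 0.4364·3 + 0.2182·3 + (-0.8729)·(-1) = 2.8368.
u_2 = v_2 − 2.8368·e_1 = (1.7619, 2.3810, 1.4762).
‖u_2‖ = 3.3094, so e_2 = (0.5324, 0.7194, 0.4461).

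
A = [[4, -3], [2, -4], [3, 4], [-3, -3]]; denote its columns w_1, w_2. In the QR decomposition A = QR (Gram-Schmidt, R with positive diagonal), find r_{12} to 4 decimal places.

e_1 = w_1/‖w_1‖ = (4, 2, 3, -3)/6.1644 = (0.6489, 0.3244, 0.4867, -0.4867).
r_{12} = e_1·w_2 = 0.1622.

r_{12} = 0.1622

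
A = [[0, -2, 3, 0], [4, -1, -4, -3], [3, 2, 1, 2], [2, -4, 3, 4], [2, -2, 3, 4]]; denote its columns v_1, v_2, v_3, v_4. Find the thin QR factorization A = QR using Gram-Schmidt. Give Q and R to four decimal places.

Q = [[0.0000, -0.3925, 0.2853, -0.8743], [0.6963, 0.0416, -0.6690, -0.2356], [0.5222, 0.5709, 0.5635, -0.0764], [0.3482, -0.6660, 0.1200, 0.3300], [0.3482, -0.2735, 0.3728, 0.2557]], R = [[5.7446, -1.7408, -0.1741, 1.7408], [0.0000, 5.0960, -3.5916, -2.7413], [0.0000, 0.0000, 5.5740, 5.1053], [0.0000, 0.0000, 0.0000, 2.8966]]

v_1 = (0, 4, 3, 2, 2); ‖v_1‖ = 5.7446, so q_1 = (0.0000, 0.6963, 0.5222, 0.3482, 0.3482).
q_1·v_2 = 0.0000·(-2) + 0.6963·(-1) + 0.5222·2 + 0.3482·(-4) + 0.3482·(-2) = -1.7408.
u_2 = v_2 + 1.7408·q_1 = (-2.0000, 0.2121, 2.9091, -3.3939, -1.3939).
‖u_2‖ = 5.0960, so q_2 = (-0.3925, 0.0416, 0.5709, -0.6660, -0.2735).
q_1·v_3 = 0.0000·3 + 0.6963·(-4) + 0.5222·1 + 0.3482·3 + 0.3482·3 = -0.1741; q_2·v_3 = (-0.3925)·3 + 0.0416·(-4) + 0.5709·1 + (-0.6660)·3 + (-0.2735)·3 = -3.5916.
u_3 = v_3 + 0.1741·q_1 + 3.5916·q_2 = (1.5904, -3.7293, 3.1412, 0.6686, 2.0782).
‖u_3‖ = 5.5740, so q_3 = (0.2853, -0.6690, 0.5635, 0.1200, 0.3728).
q_1·v_4 = 0.0000·0 + 0.6963·(-3) + 0.5222·2 + 0.3482·4 + 0.3482·4 = 1.7408; q_2·v_4 = (-0.3925)·0 + 0.0416·(-3) + 0.5709·2 + (-0.6660)·4 + (-0.2735)·4 = -2.7413; q_3·v_4 = 0.2853·0 + (-0.6690)·(-3) + 0.5635·2 + 0.1200·4 + 0.3728·4 = 5.1053.
u_4 = v_4 − 1.7408·q_1 + 2.7413·q_2 − 5.1053·q_3 = (-2.5325, -0.6823, -0.2213, 0.9559, 0.7407).
‖u_4‖ = 2.8966, so q_4 = (-0.8743, -0.2356, -0.0764, 0.3300, 0.2557).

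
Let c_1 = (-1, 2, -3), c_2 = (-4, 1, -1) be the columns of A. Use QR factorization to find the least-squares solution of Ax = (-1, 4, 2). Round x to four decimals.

q_1 = c_1/‖c_1‖ = (-1, 2, -3)/3.7417 = (-0.2673, 0.5345, -0.8018).
r_{12} = q_1·c_2 = 2.4054.
u_2 = c_2 − 2.4054·q_1 = (-3.3571, -0.2857, 0.9286).
‖u_2‖ = 3.4949, so q_2 = (-0.9606, -0.0818, 0.2657).
Qᵀb = (0.8018, 1.1650).
Back-substitute: x_2 = 1.1650/3.4949 = 0.3333.
x_1 = (0.8018 − 2.4054·0.3333)/3.7417 = 0.0000.

x = (0.0000, 0.3333)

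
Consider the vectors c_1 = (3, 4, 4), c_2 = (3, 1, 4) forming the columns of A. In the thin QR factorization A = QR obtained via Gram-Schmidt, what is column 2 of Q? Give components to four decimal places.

c_1 = (3, 4, 4); ‖c_1‖ = 6.4031, so q_1 = (0.4685, 0.6247, 0.6247).
q_1·c_2 = 0.4685·3 + 0.6247·1 + 0.6247·4 = 4.5290.
u_2 = c_2 − 4.5290·q_1 = (0.8780, -1.8293, 1.1707).
‖u_2‖ = 2.3426, so q_2 = (0.3748, -0.7809, 0.4998).

q_2 = (0.3748, -0.7809, 0.4998)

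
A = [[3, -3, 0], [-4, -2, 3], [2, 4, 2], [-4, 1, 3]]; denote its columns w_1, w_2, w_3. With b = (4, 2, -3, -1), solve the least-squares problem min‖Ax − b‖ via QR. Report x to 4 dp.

w_1 = (3, -4, 2, -4); ‖w_1‖ = 6.7082, so e_1 = (0.4472, -0.5963, 0.2981, -0.5963).
e_1·w_2 = 0.4472·(-3) + (-0.5963)·(-2) + 0.2981·4 + (-0.5963)·1 = 0.4472.
u_2 = w_2 − 0.4472·e_1 = (-3.2000, -1.7333, 3.8667, 1.2667).
‖u_2‖ = 5.4589, so e_2 = (-0.5862, -0.3175, 0.7083, 0.2320).
e_1·w_3 = 0.4472·0 + (-0.5963)·3 + 0.2981·2 + (-0.5963)·3 = -2.9814; e_2·w_3 = (-0.5862)·0 + (-0.3175)·3 + 0.7083·2 + 0.2320·3 = 1.1602.
u_3 = w_3 + 2.9814·e_1 − 1.1602·e_2 = (2.0134, 1.5906, 2.0671, 0.9530).
‖u_3‖ = 3.4300, so e_3 = (0.5870, 0.4637, 0.6027, 0.2778).
Qᵀb = (0.2981, -5.3368, 1.1897).
Back-substitute: x_3 = 1.1897/3.4300 = 0.3468.
x_2 = (-5.3368 − 1.1602·0.3468)/5.4589 = -1.0513.
x_1 = (0.2981 − 0.4472·(-1.0513) + 2.9814·0.3468)/6.7082 = 0.2687.

x = (0.2687, -1.0513, 0.3468)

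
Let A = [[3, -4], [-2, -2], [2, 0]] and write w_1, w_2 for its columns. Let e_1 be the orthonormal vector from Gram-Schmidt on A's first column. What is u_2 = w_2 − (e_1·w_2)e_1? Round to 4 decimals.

e_1 = w_1/‖w_1‖ = (3, -2, 2)/4.1231 = (0.7276, -0.4851, 0.4851).
r_{12} = e_1·w_2 = -1.9403.
u_2 = w_2 + 1.9403·e_1 = (-2.5882, -2.9412, 0.9412).

u_2 = (-2.5882, -2.9412, 0.9412)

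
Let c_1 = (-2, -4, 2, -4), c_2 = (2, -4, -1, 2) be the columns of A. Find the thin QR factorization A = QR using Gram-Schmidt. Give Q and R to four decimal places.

Q = [[-0.3162, 0.4208], [-0.6325, -0.7615], [0.3162, -0.2204], [-0.6325, 0.4409]], R = [[6.3246, 0.3162], [0.0000, 4.9900]]

q_1 = c_1/‖c_1‖ = (-2, -4, 2, -4)/6.3246 = (-0.3162, -0.6325, 0.3162, -0.6325).
r_{12} = q_1·c_2 = 0.3162.
u_2 = c_2 − 0.3162·q_1 = (2.1000, -3.8000, -1.1000, 2.2000).
‖u_2‖ = 4.9900, so q_2 = (0.4208, -0.7615, -0.2204, 0.4409).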